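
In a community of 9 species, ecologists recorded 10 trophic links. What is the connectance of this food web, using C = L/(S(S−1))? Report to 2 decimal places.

The web has S = 9 species and L = 10 feeding links.
C = L / (S(S−1)) = 10 / 72 = 0.1389 ≈ 0.14.

C = 0.14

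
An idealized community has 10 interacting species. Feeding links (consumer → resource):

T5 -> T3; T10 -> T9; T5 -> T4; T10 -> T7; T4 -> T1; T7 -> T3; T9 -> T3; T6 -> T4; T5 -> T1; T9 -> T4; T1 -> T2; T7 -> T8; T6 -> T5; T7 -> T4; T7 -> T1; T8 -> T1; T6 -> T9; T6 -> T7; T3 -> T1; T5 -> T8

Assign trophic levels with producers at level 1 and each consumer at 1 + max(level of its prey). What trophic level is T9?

T2 is a producer → level 1.
T1 eats T2 → level 2.
T4 eats T1 → level 3.
T9 eats T4 (level 3); other prey at levels: T3 3 → level 4.

Trophic level 4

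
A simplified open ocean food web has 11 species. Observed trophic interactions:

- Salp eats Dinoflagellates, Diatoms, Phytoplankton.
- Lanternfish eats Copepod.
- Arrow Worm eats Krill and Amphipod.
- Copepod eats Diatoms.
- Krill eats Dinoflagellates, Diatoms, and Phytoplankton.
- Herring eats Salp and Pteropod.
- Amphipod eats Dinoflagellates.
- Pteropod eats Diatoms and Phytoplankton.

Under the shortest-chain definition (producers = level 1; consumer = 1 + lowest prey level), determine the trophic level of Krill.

Trophic level 2

Phytoplankton is a producer → level 1.
Krill eats Phytoplankton → level 2.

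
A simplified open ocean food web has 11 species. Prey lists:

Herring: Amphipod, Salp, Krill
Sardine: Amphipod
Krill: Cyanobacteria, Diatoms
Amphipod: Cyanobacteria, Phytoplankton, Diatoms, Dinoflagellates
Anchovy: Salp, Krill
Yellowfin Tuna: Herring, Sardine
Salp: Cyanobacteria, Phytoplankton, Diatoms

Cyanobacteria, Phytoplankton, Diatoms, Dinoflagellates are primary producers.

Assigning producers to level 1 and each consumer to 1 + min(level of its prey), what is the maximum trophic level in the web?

4

Producers (level 1): Cyanobacteria, Phytoplankton, Diatoms, Dinoflagellates.
Following each consumer down to its lowest-level prey: Cyanobacteria → Amphipod → Sardine → Yellowfin Tuna (levels 1 through 4).
All prey of Yellowfin Tuna (Sardine 3, Herring 3) are at level 3 or above, so Yellowfin Tuna is at level 1 + 3 = 4.
Every consumer has at least one prey at level 3 or below, so none exceeds level 4.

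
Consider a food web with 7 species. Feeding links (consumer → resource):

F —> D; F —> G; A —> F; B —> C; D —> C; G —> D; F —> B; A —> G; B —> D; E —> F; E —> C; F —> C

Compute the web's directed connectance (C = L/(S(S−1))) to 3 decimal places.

C = 0.286

The web has S = 7 species and L = 12 feeding links.
C = L / (S(S−1)) = 12 / 42 = 0.2857 ≈ 0.286.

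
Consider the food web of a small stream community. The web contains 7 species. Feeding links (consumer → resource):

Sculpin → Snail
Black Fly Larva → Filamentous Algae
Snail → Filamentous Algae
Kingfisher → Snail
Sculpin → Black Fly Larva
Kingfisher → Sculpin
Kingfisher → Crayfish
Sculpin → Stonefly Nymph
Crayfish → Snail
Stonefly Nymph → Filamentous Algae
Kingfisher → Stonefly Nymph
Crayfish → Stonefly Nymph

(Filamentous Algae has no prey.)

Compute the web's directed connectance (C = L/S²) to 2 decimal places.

The web has S = 7 species and L = 12 feeding links.
C = L / S² = 12 / 49 = 0.2449 ≈ 0.24.

C = 0.24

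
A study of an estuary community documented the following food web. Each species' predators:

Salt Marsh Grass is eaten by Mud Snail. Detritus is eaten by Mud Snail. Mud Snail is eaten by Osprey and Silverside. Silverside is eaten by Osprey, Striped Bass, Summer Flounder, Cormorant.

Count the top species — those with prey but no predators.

Top species (has prey, but nothing eats it): Striped Bass, Summer Flounder, Osprey, Cormorant.
Count: 4.

4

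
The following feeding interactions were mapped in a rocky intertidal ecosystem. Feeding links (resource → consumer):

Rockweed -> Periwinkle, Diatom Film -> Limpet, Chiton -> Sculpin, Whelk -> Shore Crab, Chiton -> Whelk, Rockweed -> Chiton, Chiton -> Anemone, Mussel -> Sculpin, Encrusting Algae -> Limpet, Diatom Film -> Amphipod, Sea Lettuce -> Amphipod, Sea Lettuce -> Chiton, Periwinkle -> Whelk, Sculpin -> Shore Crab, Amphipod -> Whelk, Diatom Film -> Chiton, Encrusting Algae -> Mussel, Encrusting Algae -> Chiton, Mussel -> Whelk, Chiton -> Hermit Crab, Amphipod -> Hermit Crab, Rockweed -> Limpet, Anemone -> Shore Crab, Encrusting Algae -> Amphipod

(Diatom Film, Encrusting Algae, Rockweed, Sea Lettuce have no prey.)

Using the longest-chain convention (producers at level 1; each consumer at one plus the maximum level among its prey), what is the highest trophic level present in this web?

Producers (level 1): Diatom Film, Encrusting Algae, Rockweed, Sea Lettuce.
Diatom Film → Amphipod → Whelk → Shore Crab gives Shore Crab level 4.
No species has a prey at level 4, so no species reaches level 5.

4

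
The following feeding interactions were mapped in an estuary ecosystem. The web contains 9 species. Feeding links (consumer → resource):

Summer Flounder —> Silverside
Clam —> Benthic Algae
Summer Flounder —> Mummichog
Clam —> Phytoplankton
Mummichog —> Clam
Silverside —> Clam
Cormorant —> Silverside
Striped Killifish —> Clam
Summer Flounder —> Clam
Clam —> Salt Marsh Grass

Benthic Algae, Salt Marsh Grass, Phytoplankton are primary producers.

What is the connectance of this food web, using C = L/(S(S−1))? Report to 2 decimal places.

C = 0.14

The web has S = 9 species and L = 10 feeding links.
C = L / (S(S−1)) = 10 / 72 = 0.1389 ≈ 0.14.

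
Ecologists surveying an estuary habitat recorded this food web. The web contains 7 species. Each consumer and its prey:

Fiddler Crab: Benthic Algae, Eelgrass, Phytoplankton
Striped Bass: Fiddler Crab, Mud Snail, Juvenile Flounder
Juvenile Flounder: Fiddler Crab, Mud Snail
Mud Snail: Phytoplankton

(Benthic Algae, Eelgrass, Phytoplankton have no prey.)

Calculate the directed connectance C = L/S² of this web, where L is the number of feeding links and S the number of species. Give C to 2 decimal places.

The web has S = 7 species and L = 9 feeding links.
C = L / S² = 9 / 49 = 0.1837 ≈ 0.18.

C = 0.18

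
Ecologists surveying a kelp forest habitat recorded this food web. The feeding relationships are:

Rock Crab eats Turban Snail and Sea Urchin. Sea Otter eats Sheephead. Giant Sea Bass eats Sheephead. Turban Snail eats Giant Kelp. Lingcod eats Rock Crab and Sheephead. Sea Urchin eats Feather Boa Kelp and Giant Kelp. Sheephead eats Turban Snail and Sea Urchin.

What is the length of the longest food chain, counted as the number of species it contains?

One longest chain: Giant Kelp → Turban Snail → Sheephead → Lingcod.
It has 4 species and 3 links.

4 species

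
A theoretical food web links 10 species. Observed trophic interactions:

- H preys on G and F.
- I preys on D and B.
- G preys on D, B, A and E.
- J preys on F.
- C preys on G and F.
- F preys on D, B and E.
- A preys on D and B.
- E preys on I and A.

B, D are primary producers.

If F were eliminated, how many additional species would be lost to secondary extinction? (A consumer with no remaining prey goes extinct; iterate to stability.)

1

Remove F.
Round 1: J (all prey gone) → extinct.
No further losses. Total secondary extinctions: 1.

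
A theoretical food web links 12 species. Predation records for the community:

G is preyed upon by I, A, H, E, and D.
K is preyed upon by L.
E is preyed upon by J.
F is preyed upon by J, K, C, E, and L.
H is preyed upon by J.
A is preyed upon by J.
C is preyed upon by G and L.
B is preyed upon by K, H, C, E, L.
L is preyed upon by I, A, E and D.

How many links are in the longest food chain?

One longest chain: B → C → L → E → J.
It has 5 species and 4 links.

4 links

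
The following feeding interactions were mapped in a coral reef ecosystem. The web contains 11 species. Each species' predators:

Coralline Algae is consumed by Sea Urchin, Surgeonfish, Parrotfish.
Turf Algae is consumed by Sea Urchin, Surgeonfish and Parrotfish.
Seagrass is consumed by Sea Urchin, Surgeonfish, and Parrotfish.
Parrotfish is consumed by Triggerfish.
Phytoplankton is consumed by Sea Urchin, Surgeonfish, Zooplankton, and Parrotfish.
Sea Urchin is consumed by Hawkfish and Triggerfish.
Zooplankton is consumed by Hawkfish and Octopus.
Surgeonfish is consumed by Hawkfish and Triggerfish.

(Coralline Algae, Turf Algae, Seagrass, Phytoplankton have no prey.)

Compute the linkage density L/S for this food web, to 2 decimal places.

There are L = 20 links among S = 11 species.
L/S = 20/11 = 1.8182 ≈ 1.82.

L/S = 1.82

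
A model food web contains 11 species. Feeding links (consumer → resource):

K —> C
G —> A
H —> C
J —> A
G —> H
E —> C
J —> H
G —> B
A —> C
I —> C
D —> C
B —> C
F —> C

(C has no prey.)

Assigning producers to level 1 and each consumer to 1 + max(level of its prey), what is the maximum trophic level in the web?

Producers (level 1): C.
C → A → G gives G level 3.
No species has a prey at level 3, so no species reaches level 4.

3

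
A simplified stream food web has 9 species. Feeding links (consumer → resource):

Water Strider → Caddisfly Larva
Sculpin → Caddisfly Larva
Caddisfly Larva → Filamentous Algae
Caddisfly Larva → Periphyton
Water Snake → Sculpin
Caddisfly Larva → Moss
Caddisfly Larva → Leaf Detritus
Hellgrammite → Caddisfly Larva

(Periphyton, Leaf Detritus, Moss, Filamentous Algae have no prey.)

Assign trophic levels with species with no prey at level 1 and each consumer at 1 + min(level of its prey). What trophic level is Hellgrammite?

Trophic level 3

Periphyton has no prey (basal) → level 1.
Caddisfly Larva eats Periphyton → level 2.
Hellgrammite eats Caddisfly Larva → level 3.
No prey of Hellgrammite is below level 2, so 3 is the minimum.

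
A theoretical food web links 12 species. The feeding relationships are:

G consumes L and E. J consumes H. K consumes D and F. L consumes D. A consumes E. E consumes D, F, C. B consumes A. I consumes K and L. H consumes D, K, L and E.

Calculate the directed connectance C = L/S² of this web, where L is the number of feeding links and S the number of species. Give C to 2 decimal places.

The web has S = 12 species and L = 17 feeding links.
C = L / S² = 17 / 144 = 0.1181 ≈ 0.12.

C = 0.12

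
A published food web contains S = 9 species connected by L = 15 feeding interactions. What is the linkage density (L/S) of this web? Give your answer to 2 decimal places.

L/S = 1.67

There are L = 15 links among S = 9 species.
L/S = 15/9 = 1.6667 ≈ 1.67.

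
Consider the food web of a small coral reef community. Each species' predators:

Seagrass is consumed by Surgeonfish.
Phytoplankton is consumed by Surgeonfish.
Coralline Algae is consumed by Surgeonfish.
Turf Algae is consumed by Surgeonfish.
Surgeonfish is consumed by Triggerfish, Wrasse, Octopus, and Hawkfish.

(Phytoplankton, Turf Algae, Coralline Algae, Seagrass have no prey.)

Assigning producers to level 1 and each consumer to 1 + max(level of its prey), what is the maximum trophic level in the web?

Producers (level 1): Phytoplankton, Turf Algae, Coralline Algae, Seagrass.
Phytoplankton → Surgeonfish → Wrasse gives Wrasse level 3.
No species has a prey at level 3, so no species reaches level 4.

3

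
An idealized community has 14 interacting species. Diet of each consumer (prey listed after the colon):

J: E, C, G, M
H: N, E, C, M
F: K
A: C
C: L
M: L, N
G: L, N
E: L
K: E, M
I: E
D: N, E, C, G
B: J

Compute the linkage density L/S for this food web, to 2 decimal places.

L/S = 1.71

There are L = 24 links among S = 14 species.
L/S = 24/14 = 1.7143 ≈ 1.71.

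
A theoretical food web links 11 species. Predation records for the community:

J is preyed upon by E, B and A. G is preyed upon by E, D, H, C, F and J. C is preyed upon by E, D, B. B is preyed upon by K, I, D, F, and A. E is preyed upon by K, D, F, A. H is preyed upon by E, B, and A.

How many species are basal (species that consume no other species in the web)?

1

Basal species (no prey listed): G.
Count: 1.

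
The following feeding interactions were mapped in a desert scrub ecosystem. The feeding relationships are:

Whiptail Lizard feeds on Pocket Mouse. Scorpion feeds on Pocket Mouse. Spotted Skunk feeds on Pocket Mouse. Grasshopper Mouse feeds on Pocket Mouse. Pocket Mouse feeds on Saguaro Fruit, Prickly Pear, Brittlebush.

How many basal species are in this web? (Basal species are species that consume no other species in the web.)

3

Basal species (no prey listed): Prickly Pear, Saguaro Fruit, Brittlebush.
Count: 3.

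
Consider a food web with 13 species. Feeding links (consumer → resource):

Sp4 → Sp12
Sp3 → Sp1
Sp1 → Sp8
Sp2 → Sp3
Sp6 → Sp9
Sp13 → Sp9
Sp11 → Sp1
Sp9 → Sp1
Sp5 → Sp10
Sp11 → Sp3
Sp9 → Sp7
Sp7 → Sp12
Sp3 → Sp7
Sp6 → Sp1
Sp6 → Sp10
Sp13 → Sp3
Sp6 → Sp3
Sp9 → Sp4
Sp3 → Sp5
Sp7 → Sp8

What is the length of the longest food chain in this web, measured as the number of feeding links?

One longest chain: Sp8 → Sp1 → Sp3 → Sp11.
It has 4 species and 3 links.

3 links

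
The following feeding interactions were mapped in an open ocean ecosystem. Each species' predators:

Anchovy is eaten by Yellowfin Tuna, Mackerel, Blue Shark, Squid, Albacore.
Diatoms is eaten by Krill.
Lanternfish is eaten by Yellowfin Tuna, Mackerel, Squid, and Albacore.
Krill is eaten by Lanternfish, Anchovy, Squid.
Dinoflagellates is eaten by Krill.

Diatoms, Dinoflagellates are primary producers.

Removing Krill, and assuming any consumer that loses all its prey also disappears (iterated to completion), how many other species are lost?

7

Remove Krill.
Round 1: Anchovy (all prey gone), Lanternfish (all prey gone) → extinct.
Round 2: Squid (all prey gone), Yellowfin Tuna (all prey gone), Albacore (all prey gone), Blue Shark (all prey gone), Mackerel (all prey gone) → extinct.
No further losses. Total secondary extinctions: 7.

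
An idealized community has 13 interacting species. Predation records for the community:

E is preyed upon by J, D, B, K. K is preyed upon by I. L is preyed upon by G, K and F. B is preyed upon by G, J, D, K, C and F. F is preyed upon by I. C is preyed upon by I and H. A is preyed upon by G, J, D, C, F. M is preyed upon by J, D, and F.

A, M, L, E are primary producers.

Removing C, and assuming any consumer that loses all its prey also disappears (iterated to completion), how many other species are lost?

1

Remove C.
Round 1: H (all prey gone) → extinct.
No further losses. Total secondary extinctions: 1.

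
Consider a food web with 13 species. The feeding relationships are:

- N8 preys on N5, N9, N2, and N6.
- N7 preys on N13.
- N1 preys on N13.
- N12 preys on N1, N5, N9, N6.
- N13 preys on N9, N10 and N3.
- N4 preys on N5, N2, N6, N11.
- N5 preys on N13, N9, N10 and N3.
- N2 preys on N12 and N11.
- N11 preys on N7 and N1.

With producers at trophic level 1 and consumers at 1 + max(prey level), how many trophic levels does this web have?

6

Producers (level 1): N3, N9, N6, N10.
N3 → N13 → N7 → N11 → N2 → N8 gives N8 level 6.
No species has a prey at level 6, so no species reaches level 7.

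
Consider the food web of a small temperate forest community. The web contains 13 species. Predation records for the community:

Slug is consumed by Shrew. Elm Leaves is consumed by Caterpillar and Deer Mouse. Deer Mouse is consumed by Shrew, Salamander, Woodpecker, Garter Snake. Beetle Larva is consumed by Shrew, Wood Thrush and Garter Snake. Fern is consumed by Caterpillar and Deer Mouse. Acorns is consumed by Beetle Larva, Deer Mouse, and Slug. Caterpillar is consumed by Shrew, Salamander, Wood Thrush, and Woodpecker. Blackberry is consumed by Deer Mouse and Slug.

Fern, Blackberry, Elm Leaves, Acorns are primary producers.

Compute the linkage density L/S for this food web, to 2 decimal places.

There are L = 21 links among S = 13 species.
L/S = 21/13 = 1.6154 ≈ 1.62.

L/S = 1.62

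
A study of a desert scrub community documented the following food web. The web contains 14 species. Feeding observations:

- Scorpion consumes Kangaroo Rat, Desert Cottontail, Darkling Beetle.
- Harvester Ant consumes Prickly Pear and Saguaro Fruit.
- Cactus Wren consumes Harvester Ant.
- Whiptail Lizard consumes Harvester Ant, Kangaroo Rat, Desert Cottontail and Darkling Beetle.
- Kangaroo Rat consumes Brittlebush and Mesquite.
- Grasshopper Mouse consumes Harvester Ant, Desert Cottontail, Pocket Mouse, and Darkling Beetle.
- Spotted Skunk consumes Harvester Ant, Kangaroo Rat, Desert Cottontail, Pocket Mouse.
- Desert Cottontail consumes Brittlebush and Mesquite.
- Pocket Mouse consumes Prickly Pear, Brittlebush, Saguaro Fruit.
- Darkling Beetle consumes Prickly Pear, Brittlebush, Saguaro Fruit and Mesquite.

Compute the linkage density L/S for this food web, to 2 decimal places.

There are L = 29 links among S = 14 species.
L/S = 29/14 = 2.0714 ≈ 2.07.

L/S = 2.07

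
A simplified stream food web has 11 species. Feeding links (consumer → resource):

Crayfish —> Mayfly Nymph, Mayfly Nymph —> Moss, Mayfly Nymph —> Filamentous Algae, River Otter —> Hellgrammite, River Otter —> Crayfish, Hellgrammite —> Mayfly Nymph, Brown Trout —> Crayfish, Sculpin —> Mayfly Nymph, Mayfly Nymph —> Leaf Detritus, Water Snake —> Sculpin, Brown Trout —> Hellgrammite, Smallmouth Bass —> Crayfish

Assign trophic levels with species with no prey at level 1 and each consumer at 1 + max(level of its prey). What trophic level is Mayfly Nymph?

Trophic level 2

Leaf Detritus has no prey (basal) → level 1.
Mayfly Nymph eats Leaf Detritus (level 1); other prey at levels: Moss 1, Filamentous Algae 1 → level 2.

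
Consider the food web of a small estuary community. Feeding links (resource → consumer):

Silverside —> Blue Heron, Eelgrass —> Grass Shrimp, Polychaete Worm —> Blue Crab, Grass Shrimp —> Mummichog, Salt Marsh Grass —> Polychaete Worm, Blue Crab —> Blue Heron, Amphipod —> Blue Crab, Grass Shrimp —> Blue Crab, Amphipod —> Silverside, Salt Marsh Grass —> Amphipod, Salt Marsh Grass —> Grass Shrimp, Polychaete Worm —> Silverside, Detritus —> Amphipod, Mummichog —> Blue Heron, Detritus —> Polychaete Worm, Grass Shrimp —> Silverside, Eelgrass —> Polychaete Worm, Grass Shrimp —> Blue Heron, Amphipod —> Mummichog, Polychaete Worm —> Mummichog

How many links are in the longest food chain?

One longest chain: Salt Marsh Grass → Amphipod → Mummichog → Blue Heron.
It has 4 species and 3 links.

3 links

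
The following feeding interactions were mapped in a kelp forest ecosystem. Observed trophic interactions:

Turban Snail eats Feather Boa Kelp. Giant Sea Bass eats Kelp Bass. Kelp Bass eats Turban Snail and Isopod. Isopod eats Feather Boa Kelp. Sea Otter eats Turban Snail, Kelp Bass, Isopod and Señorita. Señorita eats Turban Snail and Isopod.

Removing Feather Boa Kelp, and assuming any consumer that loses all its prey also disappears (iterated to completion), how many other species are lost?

Remove Feather Boa Kelp.
Round 1: Isopod (all prey gone), Turban Snail (all prey gone) → extinct.
Round 2: Kelp Bass (all prey gone), Señorita (all prey gone) → extinct.
Round 3: Giant Sea Bass (all prey gone), Sea Otter (all prey gone) → extinct.
No further losses. Total secondary extinctions: 6.

6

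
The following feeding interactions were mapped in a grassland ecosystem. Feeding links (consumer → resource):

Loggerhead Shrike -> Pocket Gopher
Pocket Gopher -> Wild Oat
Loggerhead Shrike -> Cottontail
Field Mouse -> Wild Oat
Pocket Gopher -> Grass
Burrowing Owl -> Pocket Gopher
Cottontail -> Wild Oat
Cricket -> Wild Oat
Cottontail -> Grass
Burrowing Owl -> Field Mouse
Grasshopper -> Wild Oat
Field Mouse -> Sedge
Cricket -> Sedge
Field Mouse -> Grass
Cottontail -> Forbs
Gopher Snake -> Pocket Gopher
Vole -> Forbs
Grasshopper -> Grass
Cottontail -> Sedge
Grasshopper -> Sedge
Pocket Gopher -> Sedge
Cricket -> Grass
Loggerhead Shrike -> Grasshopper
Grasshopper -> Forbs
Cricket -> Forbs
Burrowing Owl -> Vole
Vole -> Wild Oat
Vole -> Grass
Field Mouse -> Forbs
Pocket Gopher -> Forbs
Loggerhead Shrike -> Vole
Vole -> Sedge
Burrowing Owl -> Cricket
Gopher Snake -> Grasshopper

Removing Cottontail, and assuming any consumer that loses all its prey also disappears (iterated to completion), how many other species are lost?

Remove Cottontail.
Every predator of it retains at least one other prey: Loggerhead Shrike still has Vole, Pocket Gopher, Grasshopper.
No consumer loses all prey, so no secondary extinctions occur.

0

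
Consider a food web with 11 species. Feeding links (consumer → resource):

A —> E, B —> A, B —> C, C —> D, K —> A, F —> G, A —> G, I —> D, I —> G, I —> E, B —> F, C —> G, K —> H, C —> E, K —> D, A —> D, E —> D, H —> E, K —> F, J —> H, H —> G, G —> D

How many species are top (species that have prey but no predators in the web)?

4

Top species (has prey, but nothing eats it): I, K, J, B.
Count: 4.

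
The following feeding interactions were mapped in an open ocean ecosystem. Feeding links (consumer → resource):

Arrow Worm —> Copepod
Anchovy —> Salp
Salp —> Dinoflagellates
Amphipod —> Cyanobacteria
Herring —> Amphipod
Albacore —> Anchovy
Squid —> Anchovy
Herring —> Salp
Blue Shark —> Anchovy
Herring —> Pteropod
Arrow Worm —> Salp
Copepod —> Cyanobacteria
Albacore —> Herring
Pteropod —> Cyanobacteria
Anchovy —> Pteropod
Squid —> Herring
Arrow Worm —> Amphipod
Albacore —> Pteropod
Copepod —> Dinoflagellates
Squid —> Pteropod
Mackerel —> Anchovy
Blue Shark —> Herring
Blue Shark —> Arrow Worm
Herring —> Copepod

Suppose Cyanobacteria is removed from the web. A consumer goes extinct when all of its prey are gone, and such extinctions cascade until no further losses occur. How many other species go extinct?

2

Remove Cyanobacteria.
Round 1: Amphipod (all prey gone), Pteropod (all prey gone) → extinct.
No further losses. Total secondary extinctions: 2.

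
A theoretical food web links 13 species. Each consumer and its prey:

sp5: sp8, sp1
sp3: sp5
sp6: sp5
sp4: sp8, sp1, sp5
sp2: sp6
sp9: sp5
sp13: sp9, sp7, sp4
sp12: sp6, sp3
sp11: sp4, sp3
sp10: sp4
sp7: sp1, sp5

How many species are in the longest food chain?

4 species

One longest chain: sp8 → sp5 → sp4 → sp10.
It has 4 species and 3 links.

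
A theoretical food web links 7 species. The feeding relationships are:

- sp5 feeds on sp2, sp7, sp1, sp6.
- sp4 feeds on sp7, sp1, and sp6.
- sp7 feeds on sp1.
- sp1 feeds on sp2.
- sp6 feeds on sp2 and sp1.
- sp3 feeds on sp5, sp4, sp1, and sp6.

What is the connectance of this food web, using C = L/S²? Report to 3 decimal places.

The web has S = 7 species and L = 15 feeding links.
C = L / S² = 15 / 49 = 0.3061 ≈ 0.306.

C = 0.306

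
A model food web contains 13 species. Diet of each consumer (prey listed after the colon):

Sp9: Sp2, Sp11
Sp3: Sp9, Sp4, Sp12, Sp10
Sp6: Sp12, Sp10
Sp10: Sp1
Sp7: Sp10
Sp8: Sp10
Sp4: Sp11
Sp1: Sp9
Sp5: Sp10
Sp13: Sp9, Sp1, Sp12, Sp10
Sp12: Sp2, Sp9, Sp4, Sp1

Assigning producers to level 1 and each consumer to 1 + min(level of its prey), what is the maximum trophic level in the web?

5

Producers (level 1): Sp2, Sp11.
Following each consumer down to its lowest-level prey: Sp2 → Sp9 → Sp1 → Sp10 → Sp5 (levels 1 through 5).
All prey of Sp5 (Sp10 4) are at level 4 or above, so Sp5 is at level 1 + 4 = 5.
Every consumer has at least one prey at level 4 or below, so none exceeds level 5.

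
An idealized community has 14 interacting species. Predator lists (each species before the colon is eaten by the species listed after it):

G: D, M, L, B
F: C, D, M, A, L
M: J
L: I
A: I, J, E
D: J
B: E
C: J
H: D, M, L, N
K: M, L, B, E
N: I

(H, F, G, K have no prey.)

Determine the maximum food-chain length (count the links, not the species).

2 links

One longest chain: H → L → I.
It has 3 species and 2 links.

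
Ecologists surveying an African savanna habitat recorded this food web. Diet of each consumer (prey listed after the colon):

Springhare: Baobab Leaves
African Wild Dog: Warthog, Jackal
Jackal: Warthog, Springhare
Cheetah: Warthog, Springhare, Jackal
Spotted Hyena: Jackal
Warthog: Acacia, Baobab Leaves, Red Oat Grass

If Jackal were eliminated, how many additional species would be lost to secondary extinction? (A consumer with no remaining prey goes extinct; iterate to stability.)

Remove Jackal.
Round 1: Spotted Hyena (all prey gone) → extinct.
No further losses. Total secondary extinctions: 1.

1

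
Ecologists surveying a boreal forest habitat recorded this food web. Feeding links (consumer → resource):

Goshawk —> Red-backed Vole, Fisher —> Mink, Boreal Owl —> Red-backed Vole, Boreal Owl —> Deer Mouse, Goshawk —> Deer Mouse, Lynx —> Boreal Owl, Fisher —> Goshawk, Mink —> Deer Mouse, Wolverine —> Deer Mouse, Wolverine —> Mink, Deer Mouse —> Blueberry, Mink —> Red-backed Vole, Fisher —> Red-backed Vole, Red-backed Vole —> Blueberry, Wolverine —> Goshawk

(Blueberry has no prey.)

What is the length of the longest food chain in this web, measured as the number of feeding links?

3 links

One longest chain: Blueberry → Red-backed Vole → Boreal Owl → Lynx.
It has 4 species and 3 links.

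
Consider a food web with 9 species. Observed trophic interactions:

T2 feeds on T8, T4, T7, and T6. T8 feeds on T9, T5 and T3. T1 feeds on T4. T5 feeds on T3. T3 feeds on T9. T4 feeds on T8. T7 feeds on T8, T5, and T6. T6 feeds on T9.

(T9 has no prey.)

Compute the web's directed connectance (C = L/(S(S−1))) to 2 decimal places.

C = 0.21

The web has S = 9 species and L = 15 feeding links.
C = L / (S(S−1)) = 15 / 72 = 0.2083 ≈ 0.21.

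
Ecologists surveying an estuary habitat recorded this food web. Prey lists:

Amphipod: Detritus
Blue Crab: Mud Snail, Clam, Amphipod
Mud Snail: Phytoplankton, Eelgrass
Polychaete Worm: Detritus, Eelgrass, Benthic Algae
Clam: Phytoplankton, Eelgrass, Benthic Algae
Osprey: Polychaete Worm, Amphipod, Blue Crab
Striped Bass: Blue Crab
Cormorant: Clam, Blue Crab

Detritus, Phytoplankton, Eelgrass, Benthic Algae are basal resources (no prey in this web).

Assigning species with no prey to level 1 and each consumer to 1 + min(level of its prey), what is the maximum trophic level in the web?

Basal resources (level 1): Detritus, Phytoplankton, Eelgrass, Benthic Algae.
Following each consumer down to its lowest-level prey: Phytoplankton → Mud Snail → Blue Crab → Striped Bass (levels 1 through 4).
All prey of Striped Bass (Blue Crab 3) are at level 3 or above, so Striped Bass is at level 1 + 3 = 4.
Every consumer has at least one prey at level 3 or below, so none exceeds level 4.

4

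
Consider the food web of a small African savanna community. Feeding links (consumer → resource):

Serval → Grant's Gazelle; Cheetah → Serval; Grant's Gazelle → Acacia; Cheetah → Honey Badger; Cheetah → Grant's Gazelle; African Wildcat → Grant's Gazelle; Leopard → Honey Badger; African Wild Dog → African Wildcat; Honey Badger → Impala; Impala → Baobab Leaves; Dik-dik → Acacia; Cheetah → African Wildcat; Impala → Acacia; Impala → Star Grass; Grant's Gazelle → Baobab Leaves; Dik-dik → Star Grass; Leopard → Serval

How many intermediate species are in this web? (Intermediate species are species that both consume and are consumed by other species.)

Intermediate species (has both prey and predators): Impala, Grant's Gazelle, African Wildcat, Honey Badger, Serval.
Count: 5.

5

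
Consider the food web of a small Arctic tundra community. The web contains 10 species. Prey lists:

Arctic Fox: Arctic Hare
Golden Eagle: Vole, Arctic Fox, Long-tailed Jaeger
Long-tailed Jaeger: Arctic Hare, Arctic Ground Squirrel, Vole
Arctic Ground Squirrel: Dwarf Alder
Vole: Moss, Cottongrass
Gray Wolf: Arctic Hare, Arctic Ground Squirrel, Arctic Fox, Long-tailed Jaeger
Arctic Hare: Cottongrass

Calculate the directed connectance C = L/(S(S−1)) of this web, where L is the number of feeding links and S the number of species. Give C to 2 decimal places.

C = 0.17

The web has S = 10 species and L = 15 feeding links.
C = L / (S(S−1)) = 15 / 90 = 0.1667 ≈ 0.17.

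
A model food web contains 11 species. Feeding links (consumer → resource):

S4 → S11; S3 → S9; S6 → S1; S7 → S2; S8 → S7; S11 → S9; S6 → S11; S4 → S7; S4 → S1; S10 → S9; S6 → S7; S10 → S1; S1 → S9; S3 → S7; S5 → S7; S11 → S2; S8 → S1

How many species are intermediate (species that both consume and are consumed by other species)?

3

Intermediate species (has both prey and predators): S7, S11, S1.
Count: 3.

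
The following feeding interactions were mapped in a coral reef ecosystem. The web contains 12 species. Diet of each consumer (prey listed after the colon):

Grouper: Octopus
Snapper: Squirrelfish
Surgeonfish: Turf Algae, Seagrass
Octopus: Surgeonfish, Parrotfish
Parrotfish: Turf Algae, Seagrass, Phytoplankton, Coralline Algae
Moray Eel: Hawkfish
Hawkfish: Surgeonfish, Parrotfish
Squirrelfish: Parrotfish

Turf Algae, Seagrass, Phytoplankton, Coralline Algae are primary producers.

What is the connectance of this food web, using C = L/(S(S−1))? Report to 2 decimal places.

The web has S = 12 species and L = 14 feeding links.
C = L / (S(S−1)) = 14 / 132 = 0.1061 ≈ 0.11.

C = 0.11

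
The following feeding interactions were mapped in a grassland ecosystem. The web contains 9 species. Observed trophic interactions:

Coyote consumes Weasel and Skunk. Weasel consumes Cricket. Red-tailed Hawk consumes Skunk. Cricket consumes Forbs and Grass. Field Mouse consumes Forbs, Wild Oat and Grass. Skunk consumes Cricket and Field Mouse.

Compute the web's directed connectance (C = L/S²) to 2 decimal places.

C = 0.14

The web has S = 9 species and L = 11 feeding links.
C = L / S² = 11 / 81 = 0.1358 ≈ 0.14.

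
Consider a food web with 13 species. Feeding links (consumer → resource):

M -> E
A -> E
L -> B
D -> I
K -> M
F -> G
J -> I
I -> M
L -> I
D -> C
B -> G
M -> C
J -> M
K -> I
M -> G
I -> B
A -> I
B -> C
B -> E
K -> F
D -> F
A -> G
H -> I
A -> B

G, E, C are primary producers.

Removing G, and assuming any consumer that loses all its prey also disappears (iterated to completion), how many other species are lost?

Remove G.
Round 1: F (all prey gone) → extinct.
No further losses. Total secondary extinctions: 1.

1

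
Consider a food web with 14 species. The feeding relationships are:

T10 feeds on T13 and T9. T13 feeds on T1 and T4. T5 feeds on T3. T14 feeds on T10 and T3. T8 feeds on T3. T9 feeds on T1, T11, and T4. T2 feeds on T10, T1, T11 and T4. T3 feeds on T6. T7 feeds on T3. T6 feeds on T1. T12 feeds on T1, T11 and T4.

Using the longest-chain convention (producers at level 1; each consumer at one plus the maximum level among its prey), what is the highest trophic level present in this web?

Producers (level 1): T4, T1, T11.
T1 → T6 → T3 → T7 gives T7 level 4.
No species has a prey at level 4, so no species reaches level 5.

4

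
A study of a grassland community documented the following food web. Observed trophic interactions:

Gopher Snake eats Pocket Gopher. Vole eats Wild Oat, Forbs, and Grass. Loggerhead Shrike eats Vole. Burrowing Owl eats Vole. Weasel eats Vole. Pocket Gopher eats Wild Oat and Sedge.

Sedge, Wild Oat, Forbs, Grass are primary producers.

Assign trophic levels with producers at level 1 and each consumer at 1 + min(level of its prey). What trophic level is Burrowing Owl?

Trophic level 3

Wild Oat is a producer → level 1.
Vole eats Wild Oat → level 2.
Burrowing Owl eats Vole → level 3.
No prey of Burrowing Owl is below level 2, so 3 is the minimum.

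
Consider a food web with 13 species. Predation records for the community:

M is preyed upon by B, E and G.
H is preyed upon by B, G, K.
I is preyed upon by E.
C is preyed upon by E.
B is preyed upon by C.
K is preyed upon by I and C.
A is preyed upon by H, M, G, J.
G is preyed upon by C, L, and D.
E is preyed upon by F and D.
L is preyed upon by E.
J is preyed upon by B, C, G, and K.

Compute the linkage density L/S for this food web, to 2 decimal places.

L/S = 1.92

There are L = 25 links among S = 13 species.
L/S = 25/13 = 1.9231 ≈ 1.92.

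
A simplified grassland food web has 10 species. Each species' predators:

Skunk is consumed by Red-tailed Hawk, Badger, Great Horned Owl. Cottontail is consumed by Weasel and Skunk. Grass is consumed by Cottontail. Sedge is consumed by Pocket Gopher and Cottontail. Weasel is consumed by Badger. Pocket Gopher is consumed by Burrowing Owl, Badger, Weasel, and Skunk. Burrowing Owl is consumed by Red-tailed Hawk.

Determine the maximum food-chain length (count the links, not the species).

One longest chain: Sedge → Pocket Gopher → Skunk → Great Horned Owl.
It has 4 species and 3 links.

3 links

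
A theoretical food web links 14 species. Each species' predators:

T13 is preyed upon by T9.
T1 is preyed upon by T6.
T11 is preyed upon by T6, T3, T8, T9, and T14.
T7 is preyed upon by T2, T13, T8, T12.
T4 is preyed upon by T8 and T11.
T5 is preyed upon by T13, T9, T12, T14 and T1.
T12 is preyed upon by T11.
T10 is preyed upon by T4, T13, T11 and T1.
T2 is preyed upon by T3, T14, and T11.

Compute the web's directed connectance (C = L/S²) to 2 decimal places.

C = 0.13

The web has S = 14 species and L = 26 feeding links.
C = L / S² = 26 / 196 = 0.1327 ≈ 0.13.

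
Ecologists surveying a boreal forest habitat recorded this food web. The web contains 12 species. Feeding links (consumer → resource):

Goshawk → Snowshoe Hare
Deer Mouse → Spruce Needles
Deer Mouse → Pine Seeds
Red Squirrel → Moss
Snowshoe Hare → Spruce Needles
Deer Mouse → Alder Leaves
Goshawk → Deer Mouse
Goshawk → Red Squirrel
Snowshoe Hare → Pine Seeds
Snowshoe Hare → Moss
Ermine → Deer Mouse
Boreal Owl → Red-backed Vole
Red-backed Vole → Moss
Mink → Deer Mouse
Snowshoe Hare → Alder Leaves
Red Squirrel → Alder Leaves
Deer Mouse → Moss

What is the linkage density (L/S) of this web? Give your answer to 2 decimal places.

L/S = 1.42

There are L = 17 links among S = 12 species.
L/S = 17/12 = 1.4167 ≈ 1.42.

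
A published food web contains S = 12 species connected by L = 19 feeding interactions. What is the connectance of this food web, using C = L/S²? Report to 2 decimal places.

The web has S = 12 species and L = 19 feeding links.
C = L / S² = 19 / 144 = 0.1319 ≈ 0.13.

C = 0.13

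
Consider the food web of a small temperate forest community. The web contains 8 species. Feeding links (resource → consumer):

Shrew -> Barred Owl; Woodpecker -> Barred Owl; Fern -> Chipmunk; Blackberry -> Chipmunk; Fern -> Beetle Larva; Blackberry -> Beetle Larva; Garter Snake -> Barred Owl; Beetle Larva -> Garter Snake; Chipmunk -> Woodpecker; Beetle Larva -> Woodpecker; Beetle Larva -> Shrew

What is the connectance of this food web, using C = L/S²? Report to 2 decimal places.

C = 0.17

The web has S = 8 species and L = 11 feeding links.
C = L / S² = 11 / 64 = 0.1719 ≈ 0.17.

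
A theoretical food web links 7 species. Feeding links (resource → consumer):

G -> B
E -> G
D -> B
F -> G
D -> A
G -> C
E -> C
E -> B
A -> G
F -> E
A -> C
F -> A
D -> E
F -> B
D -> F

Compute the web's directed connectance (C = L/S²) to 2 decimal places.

The web has S = 7 species and L = 15 feeding links.
C = L / S² = 15 / 49 = 0.3061 ≈ 0.31.

C = 0.31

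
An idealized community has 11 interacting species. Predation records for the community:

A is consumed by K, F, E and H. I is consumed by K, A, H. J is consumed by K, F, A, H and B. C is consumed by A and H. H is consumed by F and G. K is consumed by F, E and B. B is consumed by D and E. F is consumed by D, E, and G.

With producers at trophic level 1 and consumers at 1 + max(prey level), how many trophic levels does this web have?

Producers (level 1): J, C, I.
J → A → H → F → E gives E level 5.
No species has a prey at level 5, so no species reaches level 6.

5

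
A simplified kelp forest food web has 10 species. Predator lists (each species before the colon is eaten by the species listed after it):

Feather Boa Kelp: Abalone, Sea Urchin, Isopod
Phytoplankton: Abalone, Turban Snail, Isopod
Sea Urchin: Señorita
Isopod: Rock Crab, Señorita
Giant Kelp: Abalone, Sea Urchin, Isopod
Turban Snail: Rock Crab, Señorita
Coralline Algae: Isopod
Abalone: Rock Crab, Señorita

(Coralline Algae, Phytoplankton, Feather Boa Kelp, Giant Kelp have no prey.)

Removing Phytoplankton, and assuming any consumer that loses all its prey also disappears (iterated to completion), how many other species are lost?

1

Remove Phytoplankton.
Round 1: Turban Snail (all prey gone) → extinct.
No further losses. Total secondary extinctions: 1.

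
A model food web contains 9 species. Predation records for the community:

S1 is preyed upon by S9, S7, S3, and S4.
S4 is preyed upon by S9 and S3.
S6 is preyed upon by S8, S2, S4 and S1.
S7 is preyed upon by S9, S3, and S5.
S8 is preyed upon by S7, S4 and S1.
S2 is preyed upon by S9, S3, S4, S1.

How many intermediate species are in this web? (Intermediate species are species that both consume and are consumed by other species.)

5

Intermediate species (has both prey and predators): S2, S8, S1, S4, S7.
Count: 5.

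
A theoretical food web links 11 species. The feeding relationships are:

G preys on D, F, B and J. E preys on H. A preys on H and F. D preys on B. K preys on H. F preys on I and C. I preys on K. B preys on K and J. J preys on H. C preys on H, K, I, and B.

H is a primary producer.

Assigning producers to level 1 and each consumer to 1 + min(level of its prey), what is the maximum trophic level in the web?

Producers (level 1): H.
Following each consumer down to its lowest-level prey: H → K → B → D (levels 1 through 4).
All prey of D (B 3) are at level 3 or above, so D is at level 1 + 3 = 4.
Every consumer has at least one prey at level 3 or below, so none exceeds level 4.

4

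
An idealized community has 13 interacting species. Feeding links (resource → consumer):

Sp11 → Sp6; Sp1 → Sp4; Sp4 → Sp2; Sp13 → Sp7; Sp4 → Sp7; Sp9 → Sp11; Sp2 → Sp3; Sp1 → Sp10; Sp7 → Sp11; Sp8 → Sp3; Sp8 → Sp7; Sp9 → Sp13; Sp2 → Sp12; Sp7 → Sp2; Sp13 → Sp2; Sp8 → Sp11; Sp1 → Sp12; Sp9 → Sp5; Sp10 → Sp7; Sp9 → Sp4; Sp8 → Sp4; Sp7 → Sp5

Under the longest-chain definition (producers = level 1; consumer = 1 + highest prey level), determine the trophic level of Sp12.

Sp8 is a producer → level 1.
Sp4 eats Sp8 (level 1); other prey at levels: Sp9 1, Sp1 1 → level 2.
Sp7 eats Sp4 (level 2); other prey at levels: Sp8 1, Sp10 2, Sp13 2 → level 3.
Sp2 eats Sp7 (level 3); other prey at levels: Sp4 2, Sp13 2 → level 4.
Sp12 eats Sp2 (level 4); other prey at levels: Sp1 1 → level 5.

Trophic level 5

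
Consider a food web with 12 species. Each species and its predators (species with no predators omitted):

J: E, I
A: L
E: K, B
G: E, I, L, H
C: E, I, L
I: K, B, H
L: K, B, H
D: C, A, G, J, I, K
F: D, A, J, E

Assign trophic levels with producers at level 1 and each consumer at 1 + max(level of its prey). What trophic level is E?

Trophic level 4

F is a producer → level 1.
D eats F → level 2.
C eats D → level 3.
E eats C (level 3); other prey at levels: F 1, G 3, J 3 → level 4.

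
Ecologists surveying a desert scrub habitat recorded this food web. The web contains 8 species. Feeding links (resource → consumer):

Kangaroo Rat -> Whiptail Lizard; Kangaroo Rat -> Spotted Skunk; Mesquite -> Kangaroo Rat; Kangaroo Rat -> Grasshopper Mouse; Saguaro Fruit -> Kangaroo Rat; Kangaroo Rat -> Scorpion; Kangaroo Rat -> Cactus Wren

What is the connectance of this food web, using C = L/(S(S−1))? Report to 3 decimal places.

The web has S = 8 species and L = 7 feeding links.
C = L / (S(S−1)) = 7 / 56 = 0.1250 ≈ 0.125.

C = 0.125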